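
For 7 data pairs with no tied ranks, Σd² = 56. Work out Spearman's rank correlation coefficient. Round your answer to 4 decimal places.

0.0000

ρ = 1 − 6Σd² / [n(n²−1)] = 1 − 6×56 / (7×48)
  = 1 − 336/336 = 1 − 1.00000 ≈ 0.0000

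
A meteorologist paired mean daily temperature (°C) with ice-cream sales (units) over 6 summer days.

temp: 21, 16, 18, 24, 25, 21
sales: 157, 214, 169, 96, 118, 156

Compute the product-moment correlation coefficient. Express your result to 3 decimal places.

-0.943

n = 6, Σx = 125, Σy = 910, Σx² = 2663, Σy² = 146482, Σxy = 18293
nΣxy − ΣxΣy = 109758 − 113750 = -3992
nΣx² − (Σx)² = 15978 − 15625 = 353; nΣy² − (Σy)² = 878892 − 828100 = 50792
r = -3992 / √(353 × 50792) = -3992 / 4234.3330 ≈ -0.943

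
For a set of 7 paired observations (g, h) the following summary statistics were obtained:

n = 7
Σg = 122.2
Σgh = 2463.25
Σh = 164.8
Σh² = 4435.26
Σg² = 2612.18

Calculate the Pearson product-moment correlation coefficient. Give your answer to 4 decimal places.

-0.8021

r = (nΣgh − ΣgΣh) / √[(nΣg² − (Σg)²)(nΣh² − (Σh)²)]
Numerator: 7×2463.25 − 122.2×164.8 = -2895.81
Denominator: √[(18285.26 − 14932.84)(31046.82 − 27159.04)] = √[3352.42 × 3887.78] = 3610.1899
r = -2895.81 / 3610.1899 ≈ -0.8021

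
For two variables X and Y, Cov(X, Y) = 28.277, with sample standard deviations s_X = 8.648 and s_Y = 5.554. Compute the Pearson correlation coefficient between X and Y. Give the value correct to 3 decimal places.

r = Cov(X,Y) / (s_X · s_Y) = 28.277 / (8.648 × 5.554)
  = 28.277 / 48.0310 ≈ 0.589

0.589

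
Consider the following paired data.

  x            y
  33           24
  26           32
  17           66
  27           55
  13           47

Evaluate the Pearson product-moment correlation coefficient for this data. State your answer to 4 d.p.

-0.6465

n = 5, Σx = 116, Σy = 224, Σx² = 2952, Σy² = 11190, Σxy = 4842
nΣxy − ΣxΣy = 24210 − 25984 = -1774
nΣx² − (Σx)² = 14760 − 13456 = 1304; nΣy² − (Σy)² = 55950 − 50176 = 5774
r = -1774 / √(1304 × 5774) = -1774 / 2743.9563 ≈ -0.6465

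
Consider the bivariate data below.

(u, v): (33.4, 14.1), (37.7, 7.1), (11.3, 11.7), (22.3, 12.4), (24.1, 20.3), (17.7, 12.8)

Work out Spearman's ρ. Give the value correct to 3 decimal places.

Rank u: 5, 6, 1, 3, 4, 2
Rank v: 5, 1, 2, 3, 6, 4
d = rank(u) − rank(v): 0, 5, -1, 0, -2, -2; Σd² = 34
ρ = 1 − 6Σd² / [n(n²−1)] = 1 − 6×34 / (6×35) = 1 − 204/210 ≈ 0.029

0.029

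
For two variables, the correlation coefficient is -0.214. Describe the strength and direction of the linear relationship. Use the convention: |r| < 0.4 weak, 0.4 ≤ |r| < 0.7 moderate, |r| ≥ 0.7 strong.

r = -0.214 < 0 so the relationship is negative.
|r| = 0.214, which falls in the weak range.

weak negative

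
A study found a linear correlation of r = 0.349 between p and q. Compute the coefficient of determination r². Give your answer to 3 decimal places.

0.122

r² = (0.349)² = 0.122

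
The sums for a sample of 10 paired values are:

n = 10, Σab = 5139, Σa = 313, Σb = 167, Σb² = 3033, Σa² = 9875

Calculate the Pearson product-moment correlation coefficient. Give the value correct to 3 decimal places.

r = (nΣab − ΣaΣb) / √[(nΣa² − (Σa)²)(nΣb² − (Σb)²)]
Numerator: 10×5139 − 313×167 = -881
Denominator: √[(98750 − 97969)(30330 − 27889)] = √[781 × 2441] = 1380.7321
r = -881 / 1380.7321 ≈ -0.638

-0.638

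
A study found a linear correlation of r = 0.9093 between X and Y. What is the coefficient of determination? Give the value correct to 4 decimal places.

r² = (0.9093)² = 0.8268

0.8268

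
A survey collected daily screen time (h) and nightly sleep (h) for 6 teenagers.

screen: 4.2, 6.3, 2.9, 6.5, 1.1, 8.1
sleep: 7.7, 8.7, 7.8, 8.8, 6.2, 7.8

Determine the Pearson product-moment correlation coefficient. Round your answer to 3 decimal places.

n = 6, Σx = 29.1, Σy = 47, Σx² = 174.81, Σy² = 372.54, Σxy = 236.97
nΣxy − ΣxΣy = 1421.82 − 1367.7 = 54.12
nΣx² − (Σx)² = 1048.86 − 846.81 = 202.05; nΣy² − (Σy)² = 2235.24 − 2209 = 26.24
r = 54.12 / √(202.05 × 26.24) = 54.12 / 72.8134 ≈ 0.743

0.743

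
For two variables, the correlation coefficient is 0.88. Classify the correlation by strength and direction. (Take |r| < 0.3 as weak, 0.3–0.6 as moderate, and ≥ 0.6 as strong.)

strong positive

r = 0.88 > 0 so the relationship is positive.
|r| = 0.88, which falls in the strong range.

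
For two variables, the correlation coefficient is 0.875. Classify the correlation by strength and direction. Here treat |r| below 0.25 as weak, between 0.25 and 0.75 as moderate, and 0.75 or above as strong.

r = 0.875 > 0 so the relationship is positive.
|r| = 0.875, which falls in the strong range.

strong positive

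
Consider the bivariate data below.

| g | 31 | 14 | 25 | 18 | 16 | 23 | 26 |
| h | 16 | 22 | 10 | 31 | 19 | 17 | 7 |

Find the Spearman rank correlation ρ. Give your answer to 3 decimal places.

Rank g: 7, 1, 5, 3, 2, 4, 6
Rank h: 3, 6, 2, 7, 5, 4, 1
d = rank(g) − rank(h): 4, -5, 3, -4, -3, 0, 5; Σd² = 100
ρ = 1 − 6Σd² / [n(n²−1)] = 1 − 6×100 / (7×48) = 1 − 600/336 ≈ -0.786

-0.786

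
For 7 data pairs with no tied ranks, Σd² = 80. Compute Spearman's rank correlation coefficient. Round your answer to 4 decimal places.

ρ = 1 − 6Σd² / [n(n²−1)] = 1 − 6×80 / (7×48)
  = 1 − 480/336 = 1 − 1.42857 ≈ -0.4286

-0.4286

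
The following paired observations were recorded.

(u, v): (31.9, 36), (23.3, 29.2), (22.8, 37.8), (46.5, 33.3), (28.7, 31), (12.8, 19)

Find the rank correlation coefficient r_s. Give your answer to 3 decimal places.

Rank u: 5, 3, 2, 6, 4, 1
Rank v: 5, 2, 6, 4, 3, 1
d = rank(u) − rank(v): 0, 1, -4, 2, 1, 0; Σd² = 22
ρ = 1 − 6Σd² / [n(n²−1)] = 1 − 6×22 / (6×35) = 1 − 132/210 ≈ 0.371

0.371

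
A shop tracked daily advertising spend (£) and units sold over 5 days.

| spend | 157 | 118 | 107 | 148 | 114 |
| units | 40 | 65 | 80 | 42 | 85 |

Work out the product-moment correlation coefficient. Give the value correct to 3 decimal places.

n = 5, Σx = 644, Σy = 312, Σx² = 84922, Σy² = 21214, Σxy = 38416
nΣxy − ΣxΣy = 192080 − 200928 = -8848
nΣx² − (Σx)² = 424610 − 414736 = 9874; nΣy² − (Σy)² = 106070 − 97344 = 8726
r = -8848 / √(9874 × 8726) = -8848 / 9282.2693 ≈ -0.953

-0.953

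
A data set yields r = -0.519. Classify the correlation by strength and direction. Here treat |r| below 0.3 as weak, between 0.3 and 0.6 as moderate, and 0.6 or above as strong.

r = -0.519 < 0 so the relationship is negative.
|r| = 0.519, which falls in the moderate range.

moderate negative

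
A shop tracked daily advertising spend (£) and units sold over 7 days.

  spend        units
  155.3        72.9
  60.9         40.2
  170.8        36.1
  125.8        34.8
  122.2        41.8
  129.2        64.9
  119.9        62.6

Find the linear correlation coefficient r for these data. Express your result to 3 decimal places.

0.211

n = 7, Σx = 884.1, Σy = 353.3, Σx² = 118826.67, Σy² = 19322.71, Σxy = 45312.05
nΣxy − ΣxΣy = 317184.35 − 312352.53 = 4831.82
nΣx² − (Σx)² = 831786.69 − 781632.81 = 50153.88; nΣy² − (Σy)² = 135258.97 − 124820.89 = 10438.08
r = 4831.82 / √(50153.88 × 10438.08) = 4831.82 / 22880.3455 ≈ 0.211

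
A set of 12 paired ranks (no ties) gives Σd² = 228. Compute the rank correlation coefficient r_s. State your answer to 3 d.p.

ρ = 1 − 6Σd² / [n(n²−1)] = 1 − 6×228 / (12×143)
  = 1 − 1368/1716 = 1 − 0.7972 ≈ 0.203

0.203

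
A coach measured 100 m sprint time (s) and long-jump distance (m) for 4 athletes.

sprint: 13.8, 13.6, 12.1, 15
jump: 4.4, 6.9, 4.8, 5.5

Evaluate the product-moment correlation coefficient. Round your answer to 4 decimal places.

n = 4, Σx = 54.5, Σy = 21.6, Σx² = 746.81, Σy² = 120.26, Σxy = 295.14
nΣxy − ΣxΣy = 1180.56 − 1177.2 = 3.36
nΣx² − (Σx)² = 2987.24 − 2970.25 = 16.99; nΣy² − (Σy)² = 481.04 − 466.56 = 14.48
r = 3.36 / √(16.99 × 14.48) = 3.36 / 15.6849 ≈ 0.2142

0.2142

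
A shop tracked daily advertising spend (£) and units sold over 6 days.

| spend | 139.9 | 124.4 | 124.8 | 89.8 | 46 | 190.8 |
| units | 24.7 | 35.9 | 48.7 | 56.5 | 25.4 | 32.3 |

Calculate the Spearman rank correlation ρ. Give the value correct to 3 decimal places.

Rank spend: 5, 3, 4, 2, 1, 6
Rank units: 1, 4, 5, 6, 2, 3
d = rank(spend) − rank(units): 4, -1, -1, -4, -1, 3; Σd² = 44
ρ = 1 − 6Σd² / [n(n²−1)] = 1 − 6×44 / (6×35) = 1 − 264/210 ≈ -0.257

-0.257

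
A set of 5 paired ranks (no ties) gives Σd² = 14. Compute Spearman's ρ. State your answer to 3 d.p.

0.300

ρ = 1 − 6Σd² / [n(n²−1)] = 1 − 6×14 / (5×24)
  = 1 − 84/120 = 1 − 0.7000 ≈ 0.300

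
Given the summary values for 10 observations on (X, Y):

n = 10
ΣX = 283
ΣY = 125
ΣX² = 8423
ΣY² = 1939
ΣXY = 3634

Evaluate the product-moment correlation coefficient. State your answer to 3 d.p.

r = (nΣXY − ΣXΣY) / √[(nΣX² − (ΣX)²)(nΣY² − (ΣY)²)]
Numerator: 10×3634 − 283×125 = 965
Denominator: √[(84230 − 80089)(19390 − 15625)] = √[4141 × 3765] = 3948.5269
r = 965 / 3948.5269 ≈ 0.244

0.244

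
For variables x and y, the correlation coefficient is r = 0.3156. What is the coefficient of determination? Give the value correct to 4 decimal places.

r² = (0.3156)² = 0.0996

0.0996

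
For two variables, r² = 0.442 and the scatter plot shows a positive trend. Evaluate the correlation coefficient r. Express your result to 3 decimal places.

0.665

|r| = √0.442 = 0.665
The association is positive, so r = 0.665.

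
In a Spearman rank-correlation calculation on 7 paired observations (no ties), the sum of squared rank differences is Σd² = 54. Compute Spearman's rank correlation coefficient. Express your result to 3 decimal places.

0.036

ρ = 1 − 6Σd² / [n(n²−1)] = 1 − 6×54 / (7×48)
  = 1 − 324/336 = 1 − 0.9643 ≈ 0.036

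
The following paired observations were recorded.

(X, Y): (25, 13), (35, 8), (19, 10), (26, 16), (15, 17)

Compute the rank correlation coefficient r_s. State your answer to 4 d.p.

-0.6000

Rank X: 3, 5, 2, 4, 1
Rank Y: 3, 1, 2, 4, 5
d = rank(X) − rank(Y): 0, 4, 0, 0, -4; Σd² = 32
ρ = 1 − 6Σd² / [n(n²−1)] = 1 − 6×32 / (5×24) = 1 − 192/120 ≈ -0.6000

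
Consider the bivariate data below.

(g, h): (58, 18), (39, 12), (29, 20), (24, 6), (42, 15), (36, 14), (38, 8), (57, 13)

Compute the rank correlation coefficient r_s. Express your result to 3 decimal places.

Rank g: 8, 5, 2, 1, 6, 3, 4, 7
Rank h: 7, 3, 8, 1, 6, 5, 2, 4
d = rank(g) − rank(h): 1, 2, -6, 0, 0, -2, 2, 3; Σd² = 58
ρ = 1 − 6Σd² / [n(n²−1)] = 1 − 6×58 / (8×63) = 1 − 348/504 ≈ 0.310

0.310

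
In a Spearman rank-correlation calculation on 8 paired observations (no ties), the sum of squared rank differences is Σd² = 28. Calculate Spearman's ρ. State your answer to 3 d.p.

0.667

ρ = 1 − 6Σd² / [n(n²−1)] = 1 − 6×28 / (8×63)
  = 1 − 168/504 = 1 − 0.3333 ≈ 0.667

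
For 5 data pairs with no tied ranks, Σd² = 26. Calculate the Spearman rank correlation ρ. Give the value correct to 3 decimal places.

-0.300

ρ = 1 − 6Σd² / [n(n²−1)] = 1 − 6×26 / (5×24)
  = 1 − 156/120 = 1 − 1.3000 ≈ -0.300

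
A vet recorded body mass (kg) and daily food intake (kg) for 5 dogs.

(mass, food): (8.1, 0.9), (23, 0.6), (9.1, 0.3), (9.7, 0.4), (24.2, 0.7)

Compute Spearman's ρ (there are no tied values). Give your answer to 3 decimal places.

0.000

Rank mass: 1, 4, 2, 3, 5
Rank food: 5, 3, 1, 2, 4
d = rank(mass) − rank(food): -4, 1, 1, 1, 1; Σd² = 20
ρ = 1 − 6Σd² / [n(n²−1)] = 1 − 6×20 / (5×24) = 1 − 120/120 ≈ 0.000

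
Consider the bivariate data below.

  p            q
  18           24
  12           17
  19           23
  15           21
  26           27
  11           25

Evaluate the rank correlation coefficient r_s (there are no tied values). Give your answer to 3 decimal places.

Rank p: 4, 2, 5, 3, 6, 1
Rank q: 4, 1, 3, 2, 6, 5
d = rank(p) − rank(q): 0, 1, 2, 1, 0, -4; Σd² = 22
ρ = 1 − 6Σd² / [n(n²−1)] = 1 − 6×22 / (6×35) = 1 − 132/210 ≈ 0.371

0.371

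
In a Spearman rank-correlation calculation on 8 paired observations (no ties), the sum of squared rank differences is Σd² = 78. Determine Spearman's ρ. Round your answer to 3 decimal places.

0.071

ρ = 1 − 6Σd² / [n(n²−1)] = 1 − 6×78 / (8×63)
  = 1 − 468/504 = 1 − 0.9286 ≈ 0.071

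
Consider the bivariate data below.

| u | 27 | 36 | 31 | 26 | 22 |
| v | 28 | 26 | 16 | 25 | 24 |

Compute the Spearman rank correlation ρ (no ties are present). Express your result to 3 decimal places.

0.200

Rank u: 3, 5, 4, 2, 1
Rank v: 5, 4, 1, 3, 2
d = rank(u) − rank(v): -2, 1, 3, -1, -1; Σd² = 16
ρ = 1 − 6Σd² / [n(n²−1)] = 1 − 6×16 / (5×24) = 1 − 96/120 ≈ 0.200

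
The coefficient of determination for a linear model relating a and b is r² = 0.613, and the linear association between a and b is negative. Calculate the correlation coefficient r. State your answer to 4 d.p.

-0.7829

|r| = √0.613 = 0.7829
The association is negative, so r = −0.7829.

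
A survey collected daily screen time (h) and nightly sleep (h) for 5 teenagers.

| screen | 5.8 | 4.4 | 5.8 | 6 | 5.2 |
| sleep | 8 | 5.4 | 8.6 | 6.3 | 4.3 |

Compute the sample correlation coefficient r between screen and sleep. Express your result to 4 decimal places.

n = 5, Σx = 27.2, Σy = 32.6, Σx² = 149.68, Σy² = 225.3, Σxy = 180.2
nΣxy − ΣxΣy = 901 − 886.72 = 14.28
nΣx² − (Σx)² = 748.4 − 739.84 = 8.56; nΣy² − (Σy)² = 1126.5 − 1062.76 = 63.74
r = 14.28 / √(8.56 × 63.74) = 14.28 / 23.3584 ≈ 0.6113

0.6113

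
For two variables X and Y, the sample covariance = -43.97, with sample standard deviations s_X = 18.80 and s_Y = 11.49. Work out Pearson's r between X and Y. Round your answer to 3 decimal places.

r = Cov(X,Y) / (s_X · s_Y) = -43.97 / (18.80 × 11.49)
  = -43.97 / 216.0120 ≈ -0.204

-0.204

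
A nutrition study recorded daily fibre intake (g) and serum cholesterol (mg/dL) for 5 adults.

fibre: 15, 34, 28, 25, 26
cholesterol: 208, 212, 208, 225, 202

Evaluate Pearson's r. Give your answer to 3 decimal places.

0.089

n = 5, Σx = 128, Σy = 1055, Σx² = 3466, Σy² = 222901, Σxy = 27029
nΣxy − ΣxΣy = 135145 − 135040 = 105
nΣx² − (Σx)² = 17330 − 16384 = 946; nΣy² − (Σy)² = 1114505 − 1113025 = 1480
r = 105 / √(946 × 1480) = 105 / 1183.2498 ≈ 0.089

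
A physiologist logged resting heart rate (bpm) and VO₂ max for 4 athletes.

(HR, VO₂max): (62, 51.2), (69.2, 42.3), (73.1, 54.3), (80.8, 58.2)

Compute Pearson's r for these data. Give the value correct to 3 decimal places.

0.570

n = 4, Σx = 285.1, Σy = 206, Σx² = 20504.89, Σy² = 10746.46, Σxy = 14773.45
nΣxy − ΣxΣy = 59093.8 − 58730.6 = 363.2
nΣx² − (Σx)² = 82019.56 − 81282.01 = 737.55; nΣy² − (Σy)² = 42985.84 − 42436 = 549.84
r = 363.2 / √(737.55 × 549.84) = 363.2 / 636.8159 ≈ 0.570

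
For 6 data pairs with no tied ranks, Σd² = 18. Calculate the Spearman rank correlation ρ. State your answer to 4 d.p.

ρ = 1 − 6Σd² / [n(n²−1)] = 1 − 6×18 / (6×35)
  = 1 − 108/210 = 1 − 0.51429 ≈ 0.4857

0.4857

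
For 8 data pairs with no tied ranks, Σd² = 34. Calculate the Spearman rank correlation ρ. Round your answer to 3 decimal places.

0.595

ρ = 1 − 6Σd² / [n(n²−1)] = 1 − 6×34 / (8×63)
  = 1 − 204/504 = 1 − 0.4048 ≈ 0.595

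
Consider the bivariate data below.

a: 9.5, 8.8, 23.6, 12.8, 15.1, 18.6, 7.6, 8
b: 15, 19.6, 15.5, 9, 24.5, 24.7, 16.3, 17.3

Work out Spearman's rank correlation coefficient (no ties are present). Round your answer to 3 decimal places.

Rank a: 4, 3, 8, 5, 6, 7, 1, 2
Rank b: 2, 6, 3, 1, 7, 8, 4, 5
d = rank(a) − rank(b): 2, -3, 5, 4, -1, -1, -3, -3; Σd² = 74
ρ = 1 − 6Σd² / [n(n²−1)] = 1 − 6×74 / (8×63) = 1 − 444/504 ≈ 0.119

0.119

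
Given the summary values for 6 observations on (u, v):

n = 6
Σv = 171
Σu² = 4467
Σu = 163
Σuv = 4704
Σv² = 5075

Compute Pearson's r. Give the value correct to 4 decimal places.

r = (nΣuv − ΣuΣv) / √[(nΣu² − (Σu)²)(nΣv² − (Σv)²)]
Numerator: 6×4704 − 163×171 = 351
Denominator: √[(26802 − 26569)(30450 − 29241)] = √[233 × 1209] = 530.7514
r = 351 / 530.7514 ≈ 0.6613

0.6613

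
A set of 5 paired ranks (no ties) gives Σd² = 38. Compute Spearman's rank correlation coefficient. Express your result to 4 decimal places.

ρ = 1 − 6Σd² / [n(n²−1)] = 1 − 6×38 / (5×24)
  = 1 − 228/120 = 1 − 1.90000 ≈ -0.9000

-0.9000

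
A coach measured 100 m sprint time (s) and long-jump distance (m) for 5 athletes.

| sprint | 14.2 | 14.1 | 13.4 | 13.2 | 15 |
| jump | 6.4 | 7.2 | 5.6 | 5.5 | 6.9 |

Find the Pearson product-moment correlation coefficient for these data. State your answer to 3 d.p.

0.815

n = 5, Σx = 69.9, Σy = 31.6, Σx² = 979.25, Σy² = 202.02, Σxy = 443.54
nΣxy − ΣxΣy = 2217.7 − 2208.84 = 8.86
nΣx² − (Σx)² = 4896.25 − 4886.01 = 10.24; nΣy² − (Σy)² = 1010.1 − 998.56 = 11.54
r = 8.86 / √(10.24 × 11.54) = 8.86 / 10.8706 ≈ 0.815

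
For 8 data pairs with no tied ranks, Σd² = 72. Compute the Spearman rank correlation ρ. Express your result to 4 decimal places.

0.1429

ρ = 1 − 6Σd² / [n(n²−1)] = 1 − 6×72 / (8×63)
  = 1 − 432/504 = 1 − 0.85714 ≈ 0.1429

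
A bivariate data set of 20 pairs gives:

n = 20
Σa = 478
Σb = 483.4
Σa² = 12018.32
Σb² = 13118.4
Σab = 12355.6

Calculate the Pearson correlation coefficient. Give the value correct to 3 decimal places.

0.869

r = (nΣab − ΣaΣb) / √[(nΣa² − (Σa)²)(nΣb² − (Σb)²)]
Numerator: 20×12355.6 − 478×483.4 = 16046.8
Denominator: √[(240366.4 − 228484)(262368 − 233675.56)] = √[11882.4 × 28692.44] = 18464.4266
r = 16046.8 / 18464.4266 ≈ 0.869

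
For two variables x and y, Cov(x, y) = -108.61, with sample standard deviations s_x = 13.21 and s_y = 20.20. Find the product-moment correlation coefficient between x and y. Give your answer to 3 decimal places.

-0.407

r = Cov(x,y) / (s_x · s_y) = -108.61 / (13.21 × 20.20)
  = -108.61 / 266.8420 ≈ -0.407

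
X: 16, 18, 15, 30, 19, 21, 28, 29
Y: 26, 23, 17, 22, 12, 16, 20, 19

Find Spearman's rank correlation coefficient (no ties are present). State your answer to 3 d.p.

-0.048

Rank X: 2, 3, 1, 8, 4, 5, 6, 7
Rank Y: 8, 7, 3, 6, 1, 2, 5, 4
d = rank(X) − rank(Y): -6, -4, -2, 2, 3, 3, 1, 3; Σd² = 88
ρ = 1 − 6Σd² / [n(n²−1)] = 1 − 6×88 / (8×63) = 1 − 528/504 ≈ -0.048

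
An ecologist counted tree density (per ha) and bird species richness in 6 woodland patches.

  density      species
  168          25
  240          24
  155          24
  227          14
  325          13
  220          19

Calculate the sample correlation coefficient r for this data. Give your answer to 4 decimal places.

-0.7499

n = 6, Σx = 1335, Σy = 119, Σx² = 315403, Σy² = 2503, Σxy = 25263
nΣxy − ΣxΣy = 151578 − 158865 = -7287
nΣx² − (Σx)² = 1892418 − 1782225 = 110193; nΣy² − (Σy)² = 15018 − 14161 = 857
r = -7287 / √(110193 × 857) = -7287 / 9717.7879 ≈ -0.7499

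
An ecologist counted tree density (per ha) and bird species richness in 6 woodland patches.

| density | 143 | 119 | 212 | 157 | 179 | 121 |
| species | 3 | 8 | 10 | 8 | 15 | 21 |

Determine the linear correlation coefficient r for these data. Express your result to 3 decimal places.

n = 6, Σx = 931, Σy = 65, Σx² = 150885, Σy² = 903, Σxy = 9983
nΣxy − ΣxΣy = 59898 − 60515 = -617
nΣx² − (Σx)² = 905310 − 866761 = 38549; nΣy² − (Σy)² = 5418 − 4225 = 1193
r = -617 / √(38549 × 1193) = -617 / 6781.5158 ≈ -0.091

-0.091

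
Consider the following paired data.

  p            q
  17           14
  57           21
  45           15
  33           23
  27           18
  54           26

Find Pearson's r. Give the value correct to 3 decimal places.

0.583

n = 6, Σp = 233, Σq = 117, Σp² = 10297, Σq² = 2391, Σpq = 4759
nΣpq − ΣpΣq = 28554 − 27261 = 1293
nΣp² − (Σp)² = 61782 − 54289 = 7493; nΣq² − (Σq)² = 14346 − 13689 = 657
r = 1293 / √(7493 × 657) = 1293 / 2218.7611 ≈ 0.583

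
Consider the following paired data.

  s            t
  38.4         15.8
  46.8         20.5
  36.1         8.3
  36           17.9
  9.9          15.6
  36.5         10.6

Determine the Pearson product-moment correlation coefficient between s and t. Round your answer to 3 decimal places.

n = 6, Σs = 203.7, Σt = 88.7, Σs² = 7694.27, Σt² = 1414.91, Σst = 3051.49
nΣst − ΣsΣt = 18308.94 − 18068.19 = 240.75
nΣs² − (Σs)² = 46165.62 − 41493.69 = 4671.93; nΣt² − (Σt)² = 8489.46 − 7867.69 = 621.77
r = 240.75 / √(4671.93 × 621.77) = 240.75 / 1704.3667 ≈ 0.141

0.141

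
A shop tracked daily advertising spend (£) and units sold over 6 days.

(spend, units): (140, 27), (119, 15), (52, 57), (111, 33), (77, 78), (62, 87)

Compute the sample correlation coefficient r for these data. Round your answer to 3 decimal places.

-0.821

n = 6, Σx = 561, Σy = 297, Σx² = 58559, Σy² = 18945, Σxy = 23592
nΣxy − ΣxΣy = 141552 − 166617 = -25065
nΣx² − (Σx)² = 351354 − 314721 = 36633; nΣy² − (Σy)² = 113670 − 88209 = 25461
r = -25065 / √(36633 × 25461) = -25065 / 30540.3473 ≈ -0.821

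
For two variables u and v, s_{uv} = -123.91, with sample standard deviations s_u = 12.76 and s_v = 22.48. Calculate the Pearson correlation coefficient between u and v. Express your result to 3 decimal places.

r = Cov(u,v) / (s_u · s_v) = -123.91 / (12.76 × 22.48)
  = -123.91 / 286.8448 ≈ -0.432

-0.432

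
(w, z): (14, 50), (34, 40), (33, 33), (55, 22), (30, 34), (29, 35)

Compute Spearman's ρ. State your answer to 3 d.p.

-0.657

Rank w: 1, 5, 4, 6, 3, 2
Rank z: 6, 5, 2, 1, 3, 4
d = rank(w) − rank(z): -5, 0, 2, 5, 0, -2; Σd² = 58
ρ = 1 − 6Σd² / [n(n²−1)] = 1 − 6×58 / (6×35) = 1 − 348/210 ≈ -0.657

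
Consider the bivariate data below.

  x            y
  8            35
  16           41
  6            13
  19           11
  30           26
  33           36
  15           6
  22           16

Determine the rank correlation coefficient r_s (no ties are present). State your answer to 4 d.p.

0.3095

Rank x: 2, 4, 1, 5, 7, 8, 3, 6
Rank y: 6, 8, 3, 2, 5, 7, 1, 4
d = rank(x) − rank(y): -4, -4, -2, 3, 2, 1, 2, 2; Σd² = 58
ρ = 1 − 6Σd² / [n(n²−1)] = 1 − 6×58 / (8×63) = 1 − 348/504 ≈ 0.3095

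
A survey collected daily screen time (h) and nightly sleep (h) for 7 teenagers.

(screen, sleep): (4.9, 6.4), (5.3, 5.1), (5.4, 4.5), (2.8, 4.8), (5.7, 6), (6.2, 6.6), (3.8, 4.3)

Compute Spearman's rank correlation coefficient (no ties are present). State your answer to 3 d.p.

Rank screen: 3, 4, 5, 1, 6, 7, 2
Rank sleep: 6, 4, 2, 3, 5, 7, 1
d = rank(screen) − rank(sleep): -3, 0, 3, -2, 1, 0, 1; Σd² = 24
ρ = 1 − 6Σd² / [n(n²−1)] = 1 − 6×24 / (7×48) = 1 − 144/336 ≈ 0.571

0.571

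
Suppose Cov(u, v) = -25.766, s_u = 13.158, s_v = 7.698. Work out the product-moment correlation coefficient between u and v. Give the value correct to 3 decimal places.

r = Cov(u,v) / (s_u · s_v) = -25.766 / (13.158 × 7.698)
  = -25.766 / 101.2903 ≈ -0.254

-0.254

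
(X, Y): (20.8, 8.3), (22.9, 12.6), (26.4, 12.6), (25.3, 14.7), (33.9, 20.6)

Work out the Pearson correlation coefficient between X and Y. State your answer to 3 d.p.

n = 5, ΣX = 129.3, ΣY = 68.8, ΣX² = 3443.31, ΣY² = 1026.86, ΣXY = 1864.07
nΣXY − ΣXΣY = 9320.35 − 8895.84 = 424.51
nΣX² − (ΣX)² = 17216.55 − 16718.49 = 498.06; nΣY² − (ΣY)² = 5134.3 − 4733.44 = 400.86
r = 424.51 / √(498.06 × 400.86) = 424.51 / 446.8247 ≈ 0.950

0.950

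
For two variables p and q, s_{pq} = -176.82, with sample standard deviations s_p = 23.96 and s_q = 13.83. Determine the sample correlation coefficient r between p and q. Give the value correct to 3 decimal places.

r = Cov(p,q) / (s_p · s_q) = -176.82 / (23.96 × 13.83)
  = -176.82 / 331.3668 ≈ -0.534

-0.534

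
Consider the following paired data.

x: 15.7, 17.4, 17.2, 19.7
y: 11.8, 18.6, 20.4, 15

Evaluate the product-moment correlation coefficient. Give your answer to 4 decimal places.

0.1994

n = 4, Σx = 70, Σy = 65.8, Σx² = 1233.18, Σy² = 1126.36, Σxy = 1155.28
nΣxy − ΣxΣy = 4621.12 − 4606 = 15.12
nΣx² − (Σx)² = 4932.72 − 4900 = 32.72; nΣy² − (Σy)² = 4505.44 − 4329.64 = 175.8
r = 15.12 / √(32.72 × 175.8) = 15.12 / 75.8431 ≈ 0.1994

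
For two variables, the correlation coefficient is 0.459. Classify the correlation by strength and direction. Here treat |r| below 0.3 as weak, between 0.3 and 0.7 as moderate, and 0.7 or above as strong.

r = 0.459 > 0 so the relationship is positive.
|r| = 0.459, which falls in the moderate range.

moderate positive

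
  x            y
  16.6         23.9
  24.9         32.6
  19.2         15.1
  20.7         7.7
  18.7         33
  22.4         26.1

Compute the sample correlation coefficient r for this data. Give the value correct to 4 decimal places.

n = 6, Σx = 122.5, Σy = 138.4, Σx² = 2544.15, Σy² = 3691.48, Σxy = 2859.53
nΣxy − ΣxΣy = 17157.18 − 16954 = 203.18
nΣx² − (Σx)² = 15264.9 − 15006.25 = 258.65; nΣy² − (Σy)² = 22148.88 − 19154.56 = 2994.32
r = 203.18 / √(258.65 × 2994.32) = 203.18 / 880.0459 ≈ 0.2309

0.2309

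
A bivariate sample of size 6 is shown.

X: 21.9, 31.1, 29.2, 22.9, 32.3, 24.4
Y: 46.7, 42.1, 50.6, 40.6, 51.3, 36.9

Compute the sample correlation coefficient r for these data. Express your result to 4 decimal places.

n = 6, ΣX = 161.8, ΣY = 268.2, ΣX² = 4462.52, ΣY² = 12155.32, ΣXY = 7296.65
nΣXY − ΣXΣY = 43779.9 − 43394.76 = 385.14
nΣX² − (ΣX)² = 26775.12 − 26179.24 = 595.88; nΣY² − (ΣY)² = 72931.92 − 71931.24 = 1000.68
r = 385.14 / √(595.88 × 1000.68) = 385.14 / 772.1951 ≈ 0.4988

0.4988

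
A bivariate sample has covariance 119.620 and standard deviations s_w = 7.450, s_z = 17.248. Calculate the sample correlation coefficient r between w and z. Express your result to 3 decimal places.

0.931

r = Cov(w,z) / (s_w · s_z) = 119.620 / (7.450 × 17.248)
  = 119.620 / 128.4976 ≈ 0.931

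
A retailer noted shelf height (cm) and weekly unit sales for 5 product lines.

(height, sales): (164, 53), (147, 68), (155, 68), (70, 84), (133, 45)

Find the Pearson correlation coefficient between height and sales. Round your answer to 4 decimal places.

n = 5, Σx = 669, Σy = 318, Σx² = 95119, Σy² = 21138, Σxy = 41093
nΣxy − ΣxΣy = 205465 − 212742 = -7277
nΣx² − (Σx)² = 475595 − 447561 = 28034; nΣy² − (Σy)² = 105690 − 101124 = 4566
r = -7277 / √(28034 × 4566) = -7277 / 11313.8519 ≈ -0.6432

-0.6432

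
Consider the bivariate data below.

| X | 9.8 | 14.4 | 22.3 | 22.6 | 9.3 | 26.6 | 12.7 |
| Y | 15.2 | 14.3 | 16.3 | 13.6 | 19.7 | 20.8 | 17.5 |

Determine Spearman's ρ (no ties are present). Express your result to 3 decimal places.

Rank X: 2, 4, 5, 6, 1, 7, 3
Rank Y: 3, 2, 4, 1, 6, 7, 5
d = rank(X) − rank(Y): -1, 2, 1, 5, -5, 0, -2; Σd² = 60
ρ = 1 − 6Σd² / [n(n²−1)] = 1 − 6×60 / (7×48) = 1 − 360/336 ≈ -0.071

-0.071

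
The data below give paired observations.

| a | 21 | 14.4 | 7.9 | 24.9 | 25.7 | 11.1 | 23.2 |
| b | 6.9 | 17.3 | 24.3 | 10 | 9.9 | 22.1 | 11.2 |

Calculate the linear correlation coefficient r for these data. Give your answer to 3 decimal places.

n = 7, Σa = 128.2, Σb = 101.7, Σa² = 2652.72, Σb² = 1749.25, Σab = 1594.57
nΣab − ΣaΣb = 11161.99 − 13037.94 = -1875.95
nΣa² − (Σa)² = 18569.04 − 16435.24 = 2133.8; nΣb² − (Σb)² = 12244.75 − 10342.89 = 1901.86
r = -1875.95 / √(2133.8 × 1901.86) = -1875.95 / 2014.4947 ≈ -0.931

-0.931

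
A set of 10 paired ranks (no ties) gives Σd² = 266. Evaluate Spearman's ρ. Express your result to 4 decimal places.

-0.6121

ρ = 1 − 6Σd² / [n(n²−1)] = 1 − 6×266 / (10×99)
  = 1 − 1596/990 = 1 − 1.61212 ≈ -0.6121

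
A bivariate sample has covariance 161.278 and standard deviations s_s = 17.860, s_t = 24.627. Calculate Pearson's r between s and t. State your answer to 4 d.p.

r = Cov(s,t) / (s_s · s_t) = 161.278 / (17.860 × 24.627)
  = 161.278 / 439.8382 ≈ 0.3667

0.3667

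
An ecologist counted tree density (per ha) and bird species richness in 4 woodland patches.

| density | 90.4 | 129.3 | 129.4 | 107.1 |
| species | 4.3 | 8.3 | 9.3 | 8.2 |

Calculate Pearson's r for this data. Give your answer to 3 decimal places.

n = 4, Σx = 456.2, Σy = 30.1, Σx² = 53105.42, Σy² = 241.11, Σxy = 3543.55
nΣxy − ΣxΣy = 14174.2 − 13731.62 = 442.58
nΣx² − (Σx)² = 212421.68 − 208118.44 = 4303.24; nΣy² − (Σy)² = 964.44 − 906.01 = 58.43
r = 442.58 / √(4303.24 × 58.43) = 442.58 / 501.4363 ≈ 0.883

0.883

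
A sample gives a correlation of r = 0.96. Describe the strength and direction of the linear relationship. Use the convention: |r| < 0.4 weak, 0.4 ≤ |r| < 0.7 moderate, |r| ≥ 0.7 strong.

r = 0.96 > 0 so the relationship is positive.
|r| = 0.96, which falls in the strong range.

strong positive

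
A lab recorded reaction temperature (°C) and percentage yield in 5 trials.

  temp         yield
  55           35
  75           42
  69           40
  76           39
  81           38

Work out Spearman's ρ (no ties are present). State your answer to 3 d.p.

0.100

Rank temp: 1, 3, 2, 4, 5
Rank yield: 1, 5, 4, 3, 2
d = rank(temp) − rank(yield): 0, -2, -2, 1, 3; Σd² = 18
ρ = 1 − 6Σd² / [n(n²−1)] = 1 − 6×18 / (5×24) = 1 − 108/120 ≈ 0.100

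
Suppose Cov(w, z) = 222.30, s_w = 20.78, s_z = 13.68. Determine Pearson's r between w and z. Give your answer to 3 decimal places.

0.782

r = Cov(w,z) / (s_w · s_z) = 222.30 / (20.78 × 13.68)
  = 222.30 / 284.2704 ≈ 0.782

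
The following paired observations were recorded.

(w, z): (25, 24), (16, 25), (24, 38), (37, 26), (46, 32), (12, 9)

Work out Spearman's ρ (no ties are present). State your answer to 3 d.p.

Rank w: 4, 2, 3, 5, 6, 1
Rank z: 2, 3, 6, 4, 5, 1
d = rank(w) − rank(z): 2, -1, -3, 1, 1, 0; Σd² = 16
ρ = 1 − 6Σd² / [n(n²−1)] = 1 − 6×16 / (6×35) = 1 − 96/210 ≈ 0.543

0.543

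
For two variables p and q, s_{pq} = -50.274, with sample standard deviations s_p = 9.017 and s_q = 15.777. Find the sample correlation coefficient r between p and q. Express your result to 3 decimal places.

-0.353

r = Cov(p,q) / (s_p · s_q) = -50.274 / (9.017 × 15.777)
  = -50.274 / 142.2612 ≈ -0.353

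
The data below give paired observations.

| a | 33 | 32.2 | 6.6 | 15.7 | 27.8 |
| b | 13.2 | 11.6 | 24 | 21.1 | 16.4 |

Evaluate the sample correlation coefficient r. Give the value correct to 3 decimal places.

-0.977

n = 5, Σa = 115.3, Σb = 86.3, Σa² = 3188.73, Σb² = 1598.97, Σab = 1754.71
nΣab − ΣaΣb = 8773.55 − 9950.39 = -1176.84
nΣa² − (Σa)² = 15943.65 − 13294.09 = 2649.56; nΣb² − (Σb)² = 7994.85 − 7447.69 = 547.16
r = -1176.84 / √(2649.56 × 547.16) = -1176.84 / 1204.0487 ≈ -0.977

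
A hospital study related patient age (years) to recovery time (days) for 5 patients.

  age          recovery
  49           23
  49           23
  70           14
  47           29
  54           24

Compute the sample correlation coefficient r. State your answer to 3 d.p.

-0.914

n = 5, Σx = 269, Σy = 113, Σx² = 14827, Σy² = 2671, Σxy = 5893
nΣxy − ΣxΣy = 29465 − 30397 = -932
nΣx² − (Σx)² = 74135 − 72361 = 1774; nΣy² − (Σy)² = 13355 − 12769 = 586
r = -932 / √(1774 × 586) = -932 / 1019.5901 ≈ -0.914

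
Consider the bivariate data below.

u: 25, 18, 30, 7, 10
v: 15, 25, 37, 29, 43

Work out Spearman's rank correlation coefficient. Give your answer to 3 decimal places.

Rank u: 4, 3, 5, 1, 2
Rank v: 1, 2, 4, 3, 5
d = rank(u) − rank(v): 3, 1, 1, -2, -3; Σd² = 24
ρ = 1 − 6Σd² / [n(n²−1)] = 1 − 6×24 / (5×24) = 1 − 144/120 ≈ -0.200

-0.200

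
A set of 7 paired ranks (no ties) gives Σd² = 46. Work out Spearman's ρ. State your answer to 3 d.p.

0.179

ρ = 1 − 6Σd² / [n(n²−1)] = 1 − 6×46 / (7×48)
  = 1 − 276/336 = 1 − 0.8214 ≈ 0.179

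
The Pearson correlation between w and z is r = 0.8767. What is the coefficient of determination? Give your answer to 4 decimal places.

0.7686

r² = (0.8767)² = 0.7686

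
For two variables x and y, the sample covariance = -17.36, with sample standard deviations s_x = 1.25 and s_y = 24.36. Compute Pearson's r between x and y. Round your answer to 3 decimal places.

r = Cov(x,y) / (s_x · s_y) = -17.36 / (1.25 × 24.36)
  = -17.36 / 30.4500 ≈ -0.570

-0.570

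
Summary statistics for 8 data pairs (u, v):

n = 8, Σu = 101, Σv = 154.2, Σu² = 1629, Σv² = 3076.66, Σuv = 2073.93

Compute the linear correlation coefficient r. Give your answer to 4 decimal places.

r = (nΣuv − ΣuΣv) / √[(nΣu² − (Σu)²)(nΣv² − (Σv)²)]
Numerator: 8×2073.93 − 101×154.2 = 1017.24
Denominator: √[(13032 − 10201)(24613.28 − 23777.64)] = √[2831 × 835.64] = 1538.0822
r = 1017.24 / 1538.0822 ≈ 0.6614

0.6614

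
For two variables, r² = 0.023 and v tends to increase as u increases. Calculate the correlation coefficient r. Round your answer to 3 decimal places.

0.152

|r| = √0.023 = 0.152
The association is positive, so r = 0.152.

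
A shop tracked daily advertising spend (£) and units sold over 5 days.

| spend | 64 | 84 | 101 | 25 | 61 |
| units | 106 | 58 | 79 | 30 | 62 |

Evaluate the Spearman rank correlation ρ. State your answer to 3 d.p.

0.500

Rank spend: 3, 4, 5, 1, 2
Rank units: 5, 2, 4, 1, 3
d = rank(spend) − rank(units): -2, 2, 1, 0, -1; Σd² = 10
ρ = 1 − 6Σd² / [n(n²−1)] = 1 − 6×10 / (5×24) = 1 − 60/120 ≈ 0.500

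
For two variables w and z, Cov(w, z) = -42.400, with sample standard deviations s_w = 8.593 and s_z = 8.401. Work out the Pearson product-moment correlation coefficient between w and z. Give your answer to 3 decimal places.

r = Cov(w,z) / (s_w · s_z) = -42.400 / (8.593 × 8.401)
  = -42.400 / 72.1898 ≈ -0.587

-0.587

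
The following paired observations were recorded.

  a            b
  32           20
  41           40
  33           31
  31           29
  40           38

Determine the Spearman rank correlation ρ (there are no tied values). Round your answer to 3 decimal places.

0.900

Rank a: 2, 5, 3, 1, 4
Rank b: 1, 5, 3, 2, 4
d = rank(a) − rank(b): 1, 0, 0, -1, 0; Σd² = 2
ρ = 1 − 6Σd² / [n(n²−1)] = 1 − 6×2 / (5×24) = 1 − 12/120 ≈ 0.900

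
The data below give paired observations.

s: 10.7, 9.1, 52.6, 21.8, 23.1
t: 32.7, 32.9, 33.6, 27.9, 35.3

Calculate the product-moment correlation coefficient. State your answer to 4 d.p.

0.1577

n = 5, Σs = 117.3, Σt = 162.4, Σs² = 3972.91, Σt² = 5305.16, Σst = 3840.29
nΣst − ΣsΣt = 19201.45 − 19049.52 = 151.93
nΣs² − (Σs)² = 19864.55 − 13759.29 = 6105.26; nΣt² − (Σt)² = 26525.8 − 26373.76 = 152.04
r = 151.93 / √(6105.26 × 152.04) = 151.93 / 963.4541 ≈ 0.1577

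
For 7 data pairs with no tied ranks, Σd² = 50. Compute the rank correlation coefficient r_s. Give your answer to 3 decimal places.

0.107

ρ = 1 − 6Σd² / [n(n²−1)] = 1 − 6×50 / (7×48)
  = 1 − 300/336 = 1 − 0.8929 ≈ 0.107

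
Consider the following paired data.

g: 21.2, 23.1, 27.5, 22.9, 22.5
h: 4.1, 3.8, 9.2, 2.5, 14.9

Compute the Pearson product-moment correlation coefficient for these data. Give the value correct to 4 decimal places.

n = 5, Σg = 117.2, Σh = 34.5, Σg² = 2769.96, Σh² = 344.15, Σgh = 820.2
nΣgh − ΣgΣh = 4101 − 4043.4 = 57.6
nΣg² − (Σg)² = 13849.8 − 13735.84 = 113.96; nΣh² − (Σh)² = 1720.75 − 1190.25 = 530.5
r = 57.6 / √(113.96 × 530.5) = 57.6 / 245.8776 ≈ 0.2343

0.2343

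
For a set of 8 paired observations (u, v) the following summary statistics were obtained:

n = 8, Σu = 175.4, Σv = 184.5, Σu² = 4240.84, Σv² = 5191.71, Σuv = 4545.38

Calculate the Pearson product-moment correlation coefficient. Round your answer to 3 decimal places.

r = (nΣuv − ΣuΣv) / √[(nΣu² − (Σu)²)(nΣv² − (Σv)²)]
Numerator: 8×4545.38 − 175.4×184.5 = 4001.74
Denominator: √[(33926.72 − 30765.16)(41533.68 − 34040.25)] = √[3161.56 × 7493.43] = 4867.3328
r = 4001.74 / 4867.3328 ≈ 0.822

0.822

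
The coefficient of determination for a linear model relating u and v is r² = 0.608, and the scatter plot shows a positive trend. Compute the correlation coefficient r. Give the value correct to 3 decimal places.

0.780

|r| = √0.608 = 0.780
The association is positive, so r = 0.780.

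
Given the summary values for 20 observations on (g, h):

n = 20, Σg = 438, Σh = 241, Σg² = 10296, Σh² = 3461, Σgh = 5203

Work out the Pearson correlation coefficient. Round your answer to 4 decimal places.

r = (nΣgh − ΣgΣh) / √[(nΣg² − (Σg)²)(nΣh² − (Σh)²)]
Numerator: 20×5203 − 438×241 = -1498
Denominator: √[(205920 − 191844)(69220 − 58081)] = √[14076 × 11139] = 12521.6838
r = -1498 / 12521.6838 ≈ -0.1196

-0.1196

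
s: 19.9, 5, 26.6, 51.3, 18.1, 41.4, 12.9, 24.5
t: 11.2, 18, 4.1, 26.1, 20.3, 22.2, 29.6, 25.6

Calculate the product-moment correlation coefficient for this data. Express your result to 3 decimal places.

0.152

n = 8, Σs = 199.7, Σt = 157.1, Σs² = 6568.49, Σt² = 3583.91, Σst = 4056.42
nΣst − ΣsΣt = 32451.36 − 31372.87 = 1078.49
nΣs² − (Σs)² = 52547.92 − 39880.09 = 12667.83; nΣt² − (Σt)² = 28671.28 − 24680.41 = 3990.87
r = 1078.49 / √(12667.83 × 3990.87) = 1078.49 / 7110.2505 ≈ 0.152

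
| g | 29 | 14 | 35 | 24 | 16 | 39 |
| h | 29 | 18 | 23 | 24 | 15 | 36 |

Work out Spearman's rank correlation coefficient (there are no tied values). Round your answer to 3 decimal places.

Rank g: 4, 1, 5, 3, 2, 6
Rank h: 5, 2, 3, 4, 1, 6
d = rank(g) − rank(h): -1, -1, 2, -1, 1, 0; Σd² = 8
ρ = 1 − 6Σd² / [n(n²−1)] = 1 − 6×8 / (6×35) = 1 − 48/210 ≈ 0.771

0.771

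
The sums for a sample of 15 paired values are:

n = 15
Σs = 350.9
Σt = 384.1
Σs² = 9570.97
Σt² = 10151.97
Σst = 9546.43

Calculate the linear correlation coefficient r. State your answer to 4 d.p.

0.8545

r = (nΣst − ΣsΣt) / √[(nΣs² − (Σs)²)(nΣt² − (Σt)²)]
Numerator: 15×9546.43 − 350.9×384.1 = 8415.76
Denominator: √[(143564.55 − 123130.81)(152279.55 − 147532.81)] = √[20433.74 × 4746.74] = 9848.5355
r = 8415.76 / 9848.5355 ≈ 0.8545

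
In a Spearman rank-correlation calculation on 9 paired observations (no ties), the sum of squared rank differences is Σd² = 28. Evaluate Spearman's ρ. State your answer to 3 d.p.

ρ = 1 − 6Σd² / [n(n²−1)] = 1 − 6×28 / (9×80)
  = 1 − 168/720 = 1 − 0.2333 ≈ 0.767

0.767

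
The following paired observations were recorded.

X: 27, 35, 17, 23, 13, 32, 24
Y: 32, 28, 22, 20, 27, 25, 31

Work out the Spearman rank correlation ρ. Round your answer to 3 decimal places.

Rank X: 5, 7, 2, 3, 1, 6, 4
Rank Y: 7, 5, 2, 1, 4, 3, 6
d = rank(X) − rank(Y): -2, 2, 0, 2, -3, 3, -2; Σd² = 34
ρ = 1 − 6Σd² / [n(n²−1)] = 1 − 6×34 / (7×48) = 1 − 204/336 ≈ 0.393

0.393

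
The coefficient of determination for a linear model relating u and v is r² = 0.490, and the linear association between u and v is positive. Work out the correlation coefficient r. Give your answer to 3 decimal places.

|r| = √0.490 = 0.700
The association is positive, so r = 0.700.

0.700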